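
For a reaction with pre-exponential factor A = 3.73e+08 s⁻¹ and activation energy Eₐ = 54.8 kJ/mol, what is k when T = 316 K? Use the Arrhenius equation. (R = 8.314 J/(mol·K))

3.26e-01 s⁻¹

Step 1: Use the Arrhenius equation: k = A × exp(-Eₐ/RT)
Step 2: Convert Eₐ to J/mol: 54.8 kJ/mol = 54800 J/mol
Step 3: Calculate the exponent: -Eₐ/(RT) = -54800/(8.314 × 316) = -20.85852
Step 4: k = 3.73e+08 × exp(-20.85852)
Step 5: k = 3.73e+08 × 8.73494e-10 = 3.2581e-01 s⁻¹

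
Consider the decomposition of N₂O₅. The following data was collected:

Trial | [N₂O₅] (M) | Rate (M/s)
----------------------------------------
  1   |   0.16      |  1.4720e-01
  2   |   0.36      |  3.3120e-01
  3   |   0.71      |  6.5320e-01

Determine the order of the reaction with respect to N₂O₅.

first order (1)

Step 1: Compare trials to find order n where rate₂/rate₁ = ([N₂O₅]₂/[N₂O₅]₁)^n
Step 2: rate₂/rate₁ = 3.3120e-01/1.4720e-01 = 2.25
Step 3: [N₂O₅]₂/[N₂O₅]₁ = 0.36/0.16 = 2.25
Step 4: n = ln(2.25)/ln(2.25) = 1.00 ≈ 1
Step 5: The reaction is first order in N₂O₅.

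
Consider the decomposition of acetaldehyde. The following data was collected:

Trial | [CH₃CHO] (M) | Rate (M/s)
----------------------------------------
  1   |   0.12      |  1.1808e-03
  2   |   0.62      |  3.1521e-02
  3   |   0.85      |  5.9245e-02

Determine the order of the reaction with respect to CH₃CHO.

second order (2)

Step 1: Compare trials to find order n where rate₂/rate₁ = ([CH₃CHO]₂/[CH₃CHO]₁)^n
Step 2: rate₂/rate₁ = 3.1521e-02/1.1808e-03 = 26.69
Step 3: [CH₃CHO]₂/[CH₃CHO]₁ = 0.62/0.12 = 5.167
Step 4: n = ln(26.69)/ln(5.167) = 2.00 ≈ 2
Step 5: The reaction is second order in CH₃CHO.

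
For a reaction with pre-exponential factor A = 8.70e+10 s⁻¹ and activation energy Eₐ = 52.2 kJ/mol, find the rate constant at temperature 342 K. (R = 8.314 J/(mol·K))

9.26e+02 s⁻¹

Step 1: Use the Arrhenius equation: k = A × exp(-Eₐ/RT)
Step 2: Convert Eₐ to J/mol: 52.2 kJ/mol = 52200 J/mol
Step 3: Calculate the exponent: -Eₐ/(RT) = -52200/(8.314 × 342) = -18.35838
Step 4: k = 8.70e+10 × exp(-18.35838)
Step 5: k = 8.70e+10 × 1.06428e-08 = 9.2592e+02 s⁻¹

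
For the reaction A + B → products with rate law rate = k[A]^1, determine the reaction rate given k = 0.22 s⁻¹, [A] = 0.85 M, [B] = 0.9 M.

0.187 M/s

Step 1: The rate law is rate = k[A]^1
Step 2: Note that the rate does not depend on [B] (zero order in B).
Step 3: rate = 0.22 × (0.85)^1 = 0.187 M/s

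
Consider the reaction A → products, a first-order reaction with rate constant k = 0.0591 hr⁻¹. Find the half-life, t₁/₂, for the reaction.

11.73 hr

Step 1: For a first-order reaction, t₁/₂ = ln(2)/k
Step 2: t₁/₂ = ln(2)/0.0591
Step 3: t₁/₂ = 0.6931/0.0591 = 11.73 hr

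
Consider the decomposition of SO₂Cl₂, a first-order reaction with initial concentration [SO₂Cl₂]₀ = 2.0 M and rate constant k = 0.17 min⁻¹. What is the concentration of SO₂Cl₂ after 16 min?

0.1317 M

Step 1: For a first-order reaction: [SO₂Cl₂] = [SO₂Cl₂]₀ × e^(-kt)
Step 2: [SO₂Cl₂] = 2.0 × e^(-0.17 × 16)
Step 3: [SO₂Cl₂] = 2.0 × e^(-2.72)
Step 4: [SO₂Cl₂] = 2.0 × 0.0658748 = 0.1317 M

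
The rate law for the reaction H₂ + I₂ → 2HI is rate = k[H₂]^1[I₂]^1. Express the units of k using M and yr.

M⁻¹·yr⁻¹

Step 1: Overall order = 1 + 1 = 2.
Step 2: rate has units M·yr⁻¹; [H₂]^1[I₂]^1 has units M^2.
Step 3: k = rate/([H₂]^1[I₂]^1), so units of k = M^(1-2)·yr⁻¹ = M⁻¹·yr⁻¹.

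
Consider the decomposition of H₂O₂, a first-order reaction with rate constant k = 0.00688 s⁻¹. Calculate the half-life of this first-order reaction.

100.7 s

Step 1: For a first-order reaction, t₁/₂ = ln(2)/k
Step 2: t₁/₂ = ln(2)/0.00688
Step 3: t₁/₂ = 0.6931/0.00688 = 100.7 s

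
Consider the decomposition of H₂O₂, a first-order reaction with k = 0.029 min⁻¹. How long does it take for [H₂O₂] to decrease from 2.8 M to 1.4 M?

23.9 min

Step 1: For first-order: t = ln([H₂O₂]₀/[H₂O₂])/k
Step 2: t = ln(2.8/1.4)/0.029
Step 3: t = ln(2)/0.029
Step 4: t = 0.6931/0.029 = 23.9 min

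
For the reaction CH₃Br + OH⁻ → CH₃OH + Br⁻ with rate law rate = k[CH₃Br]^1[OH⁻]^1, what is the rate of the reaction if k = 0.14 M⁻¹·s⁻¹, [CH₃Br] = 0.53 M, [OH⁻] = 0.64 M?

0.04749 M/s

Step 1: The rate law is rate = k[CH₃Br]^1[OH⁻]^1
Step 2: Substitute: rate = 0.14 × (0.53)^1 × (0.64)^1
Step 3: rate = 0.14 × 0.53 × 0.64 = 0.047488 M/s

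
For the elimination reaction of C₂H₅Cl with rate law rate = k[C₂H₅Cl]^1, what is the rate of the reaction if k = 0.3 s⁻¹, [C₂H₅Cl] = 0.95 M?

0.285 M/s

Step 1: Identify the rate law: rate = k[C₂H₅Cl]^1
Step 2: Substitute values: rate = 0.3 × (0.95)^1
Step 3: Calculate: rate = 0.3 × 0.95 = 0.285 M/s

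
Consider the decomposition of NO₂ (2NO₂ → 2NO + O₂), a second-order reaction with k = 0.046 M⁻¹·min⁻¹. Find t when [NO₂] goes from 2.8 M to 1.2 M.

10.35 min

Step 1: For second-order: t = (1/[NO₂] - 1/[NO₂]₀)/k
Step 2: t = (1/1.2 - 1/2.8)/0.046
Step 3: t = (0.8333 - 0.3571)/0.046
Step 4: t = 0.4762/0.046 = 10.35 min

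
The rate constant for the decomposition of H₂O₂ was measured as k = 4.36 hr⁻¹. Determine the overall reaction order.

first order (1)

Step 1: The units of k for an nth-order reaction are (concentration)^(1-n)·(time)⁻¹.
Step 2: Here k has units hr⁻¹, so the concentration exponent is 0.
Step 3: 1 - n = 0 ⇒ n = 1. The reaction is first order.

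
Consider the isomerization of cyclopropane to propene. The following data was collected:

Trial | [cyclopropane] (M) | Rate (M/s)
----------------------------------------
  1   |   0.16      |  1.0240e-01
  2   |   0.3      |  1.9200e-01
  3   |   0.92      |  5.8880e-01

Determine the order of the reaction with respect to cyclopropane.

first order (1)

Step 1: Compare trials to find order n where rate₂/rate₁ = ([cyclopropane]₂/[cyclopropane]₁)^n
Step 2: rate₂/rate₁ = 1.9200e-01/1.0240e-01 = 1.875
Step 3: [cyclopropane]₂/[cyclopropane]₁ = 0.3/0.16 = 1.875
Step 4: n = ln(1.875)/ln(1.875) = 1.00 ≈ 1
Step 5: The reaction is first order in cyclopropane.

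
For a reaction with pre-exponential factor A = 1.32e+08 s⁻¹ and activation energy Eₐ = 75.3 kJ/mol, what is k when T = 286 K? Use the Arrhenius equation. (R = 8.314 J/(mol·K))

2.33e-06 s⁻¹

Step 1: Use the Arrhenius equation: k = A × exp(-Eₐ/RT)
Step 2: Convert Eₐ to J/mol: 75.3 kJ/mol = 75300 J/mol
Step 3: Calculate the exponent: -Eₐ/(RT) = -75300/(8.314 × 286) = -31.66788
Step 4: k = 1.32e+08 × exp(-31.66788)
Step 5: k = 1.32e+08 × 1.76528e-14 = 2.3302e-06 s⁻¹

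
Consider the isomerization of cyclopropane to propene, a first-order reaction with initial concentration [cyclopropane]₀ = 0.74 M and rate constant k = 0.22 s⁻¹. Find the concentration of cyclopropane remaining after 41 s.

8.951e-05 M

Step 1: For a first-order reaction: [cyclopropane] = [cyclopropane]₀ × e^(-kt)
Step 2: [cyclopropane] = 0.74 × e^(-0.22 × 41)
Step 3: [cyclopropane] = 0.74 × e^(-9.02)
Step 4: [cyclopropane] = 0.74 × 0.000120966 = 8.951e-05 M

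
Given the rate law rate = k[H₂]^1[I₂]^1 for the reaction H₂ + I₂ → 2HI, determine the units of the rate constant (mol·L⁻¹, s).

(mol·L⁻¹)⁻¹·s⁻¹

Step 1: Overall order = 1 + 1 = 2.
Step 2: rate has units mol·L⁻¹·s⁻¹; [H₂]^1[I₂]^1 has units (mol·L⁻¹)^2.
Step 3: k = rate/([H₂]^1[I₂]^1), so units of k = (mol·L⁻¹)^(1-2)·s⁻¹ = (mol·L⁻¹)⁻¹·s⁻¹.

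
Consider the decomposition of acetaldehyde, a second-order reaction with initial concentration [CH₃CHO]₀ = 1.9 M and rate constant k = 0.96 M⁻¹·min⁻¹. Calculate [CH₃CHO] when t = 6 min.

0.1591 M

Step 1: For a second-order reaction: 1/[CH₃CHO] = 1/[CH₃CHO]₀ + kt
Step 2: 1/[CH₃CHO] = 1/1.9 + 0.96 × 6
Step 3: 1/[CH₃CHO] = 0.5263 + 5.76 = 6.286
Step 4: [CH₃CHO] = 1/6.286 = 0.1591 M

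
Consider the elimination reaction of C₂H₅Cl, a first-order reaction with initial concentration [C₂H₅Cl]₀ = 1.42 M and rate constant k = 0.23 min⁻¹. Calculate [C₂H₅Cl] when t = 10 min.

0.1424 M

Step 1: For a first-order reaction: [C₂H₅Cl] = [C₂H₅Cl]₀ × e^(-kt)
Step 2: [C₂H₅Cl] = 1.42 × e^(-0.23 × 10)
Step 3: [C₂H₅Cl] = 1.42 × e^(-2.3)
Step 4: [C₂H₅Cl] = 1.42 × 0.100259 = 0.1424 M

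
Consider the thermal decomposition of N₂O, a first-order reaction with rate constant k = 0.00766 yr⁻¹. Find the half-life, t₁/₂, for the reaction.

90.49 yr

Step 1: For a first-order reaction, t₁/₂ = ln(2)/k
Step 2: t₁/₂ = ln(2)/0.00766
Step 3: t₁/₂ = 0.6931/0.00766 = 90.49 yr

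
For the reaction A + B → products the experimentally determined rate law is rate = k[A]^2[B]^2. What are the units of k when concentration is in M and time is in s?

M⁻³·s⁻¹

Step 1: Overall order = 2 + 2 = 4.
Step 2: rate has units M·s⁻¹; [A]^2[B]^2 has units M^4.
Step 3: k = rate/([A]^2[B]^2), so units of k = M^(1-4)·s⁻¹ = M⁻³·s⁻¹.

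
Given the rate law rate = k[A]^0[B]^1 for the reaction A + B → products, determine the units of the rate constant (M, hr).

hr⁻¹

Step 1: Overall order = 0 + 1 = 1.
Step 2: rate has units M·hr⁻¹; [A]^0[B]^1 has units M^1.
Step 3: k = rate/([A]^0[B]^1), so units of k = M^(1-1)·hr⁻¹ = hr⁻¹.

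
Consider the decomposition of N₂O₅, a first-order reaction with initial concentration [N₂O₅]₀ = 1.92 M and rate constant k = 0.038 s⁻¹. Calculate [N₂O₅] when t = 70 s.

0.1343 M

Step 1: For a first-order reaction: [N₂O₅] = [N₂O₅]₀ × e^(-kt)
Step 2: [N₂O₅] = 1.92 × e^(-0.038 × 70)
Step 3: [N₂O₅] = 1.92 × e^(-2.66)
Step 4: [N₂O₅] = 1.92 × 0.0699482 = 0.1343 M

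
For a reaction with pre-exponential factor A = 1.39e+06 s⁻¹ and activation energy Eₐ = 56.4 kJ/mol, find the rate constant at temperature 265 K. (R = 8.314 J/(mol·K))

1.06e-05 s⁻¹

Step 1: Use the Arrhenius equation: k = A × exp(-Eₐ/RT)
Step 2: Convert Eₐ to J/mol: 56.4 kJ/mol = 56400 J/mol
Step 3: Calculate the exponent: -Eₐ/(RT) = -56400/(8.314 × 265) = -25.59901
Step 4: k = 1.39e+06 × exp(-25.59901)
Step 5: k = 1.39e+06 × 7.62941e-12 = 1.0605e-05 s⁻¹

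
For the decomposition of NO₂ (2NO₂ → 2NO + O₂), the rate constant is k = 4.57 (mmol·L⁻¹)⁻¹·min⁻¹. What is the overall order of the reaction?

second order (2)

Step 1: The units of k for an nth-order reaction are (concentration)^(1-n)·(time)⁻¹.
Step 2: Here k has units (mmol·L⁻¹)⁻¹·min⁻¹, so the concentration exponent is -1.
Step 3: 1 - n = -1 ⇒ n = 2. The reaction is second order.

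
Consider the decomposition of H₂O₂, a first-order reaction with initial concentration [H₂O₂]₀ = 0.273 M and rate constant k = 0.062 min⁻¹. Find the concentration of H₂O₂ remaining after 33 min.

0.03529 M

Step 1: For a first-order reaction: [H₂O₂] = [H₂O₂]₀ × e^(-kt)
Step 2: [H₂O₂] = 0.273 × e^(-0.062 × 33)
Step 3: [H₂O₂] = 0.273 × e^(-2.046)
Step 4: [H₂O₂] = 0.273 × 0.129251 = 0.03529 M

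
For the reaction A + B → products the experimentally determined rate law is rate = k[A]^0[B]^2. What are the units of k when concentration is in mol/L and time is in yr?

(mol/L)⁻¹·yr⁻¹

Step 1: Overall order = 0 + 2 = 2.
Step 2: rate has units mol/L·yr⁻¹; [A]^0[B]^2 has units (mol/L)^2.
Step 3: k = rate/([A]^0[B]^2), so units of k = (mol/L)^(1-2)·yr⁻¹ = (mol/L)⁻¹·yr⁻¹.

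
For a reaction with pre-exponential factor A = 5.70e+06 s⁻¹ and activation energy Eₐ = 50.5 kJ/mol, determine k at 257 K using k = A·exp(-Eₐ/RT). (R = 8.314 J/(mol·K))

3.10e-04 s⁻¹

Step 1: Use the Arrhenius equation: k = A × exp(-Eₐ/RT)
Step 2: Convert Eₐ to J/mol: 50.5 kJ/mol = 50500 J/mol
Step 3: Calculate the exponent: -Eₐ/(RT) = -50500/(8.314 × 257) = -23.63460
Step 4: k = 5.70e+06 × exp(-23.63460)
Step 5: k = 5.70e+06 × 5.44031e-11 = 3.1010e-04 s⁻¹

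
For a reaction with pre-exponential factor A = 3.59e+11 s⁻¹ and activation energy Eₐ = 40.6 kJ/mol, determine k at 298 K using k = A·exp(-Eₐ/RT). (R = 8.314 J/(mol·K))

2.74e+04 s⁻¹

Step 1: Use the Arrhenius equation: k = A × exp(-Eₐ/RT)
Step 2: Convert Eₐ to J/mol: 40.6 kJ/mol = 40600 J/mol
Step 3: Calculate the exponent: -Eₐ/(RT) = -40600/(8.314 × 298) = -16.38701
Step 4: k = 3.59e+11 × exp(-16.38701)
Step 5: k = 3.59e+11 × 7.64209e-08 = 2.7435e+04 s⁻¹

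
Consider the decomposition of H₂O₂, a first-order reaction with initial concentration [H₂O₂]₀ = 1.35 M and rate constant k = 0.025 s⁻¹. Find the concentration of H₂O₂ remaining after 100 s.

0.1108 M

Step 1: For a first-order reaction: [H₂O₂] = [H₂O₂]₀ × e^(-kt)
Step 2: [H₂O₂] = 1.35 × e^(-0.025 × 100)
Step 3: [H₂O₂] = 1.35 × e^(-2.5)
Step 4: [H₂O₂] = 1.35 × 0.082085 = 0.1108 M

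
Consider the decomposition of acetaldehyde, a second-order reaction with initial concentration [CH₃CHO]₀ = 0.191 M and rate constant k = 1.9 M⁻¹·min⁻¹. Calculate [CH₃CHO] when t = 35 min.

0.01394 M

Step 1: For a second-order reaction: 1/[CH₃CHO] = 1/[CH₃CHO]₀ + kt
Step 2: 1/[CH₃CHO] = 1/0.191 + 1.9 × 35
Step 3: 1/[CH₃CHO] = 5.236 + 66.5 = 71.74
Step 4: [CH₃CHO] = 1/71.74 = 0.01394 M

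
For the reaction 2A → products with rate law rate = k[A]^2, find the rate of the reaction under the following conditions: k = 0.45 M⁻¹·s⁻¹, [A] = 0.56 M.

0.1411 M/s

Step 1: Identify the rate law: rate = k[A]^2
Step 2: Substitute values: rate = 0.45 × (0.56)^2
Step 3: Calculate: rate = 0.45 × 0.3136 = 0.14112 M/s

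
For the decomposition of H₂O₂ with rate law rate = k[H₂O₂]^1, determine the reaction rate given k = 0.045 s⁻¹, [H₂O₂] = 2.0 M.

0.09 M/s

Step 1: Identify the rate law: rate = k[H₂O₂]^1
Step 2: Substitute values: rate = 0.045 × (2.0)^1
Step 3: Calculate: rate = 0.045 × 2 = 0.09 M/s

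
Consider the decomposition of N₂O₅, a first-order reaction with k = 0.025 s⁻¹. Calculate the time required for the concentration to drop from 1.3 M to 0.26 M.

64.38 s

Step 1: For first-order: t = ln([N₂O₅]₀/[N₂O₅])/k
Step 2: t = ln(1.3/0.26)/0.025
Step 3: t = ln(5)/0.025
Step 4: t = 1.609/0.025 = 64.38 s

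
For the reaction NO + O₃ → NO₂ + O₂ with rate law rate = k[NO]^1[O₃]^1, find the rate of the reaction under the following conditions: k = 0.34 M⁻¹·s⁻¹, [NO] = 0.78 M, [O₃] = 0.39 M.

0.1034 M/s

Step 1: The rate law is rate = k[NO]^1[O₃]^1
Step 2: Substitute: rate = 0.34 × (0.78)^1 × (0.39)^1
Step 3: rate = 0.34 × 0.78 × 0.39 = 0.103428 M/s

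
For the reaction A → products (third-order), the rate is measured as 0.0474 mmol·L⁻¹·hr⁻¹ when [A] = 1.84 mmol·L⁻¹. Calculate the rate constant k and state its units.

0.007609 (mmol·L⁻¹)⁻²·hr⁻¹

Step 1: rate = k[A]^3, so k = rate / [A]^3.
Step 2: k = 0.0474 / (1.84)^3 = 0.0474 / 6.23.
Step 3: k = 0.007609 (mmol·L⁻¹)⁻²·hr⁻¹.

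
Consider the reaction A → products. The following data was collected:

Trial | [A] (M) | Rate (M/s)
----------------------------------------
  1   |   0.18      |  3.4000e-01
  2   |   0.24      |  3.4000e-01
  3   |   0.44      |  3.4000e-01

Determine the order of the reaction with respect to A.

zeroth order (0)

Step 1: Compare trials - when concentration changes, rate stays constant.
Step 2: rate₂/rate₁ = 3.4000e-01/3.4000e-01 = 1
Step 3: [A]₂/[A]₁ = 0.24/0.18 = 1.333
Step 4: Since rate ratio ≈ (conc ratio)^0, the reaction is zeroth order.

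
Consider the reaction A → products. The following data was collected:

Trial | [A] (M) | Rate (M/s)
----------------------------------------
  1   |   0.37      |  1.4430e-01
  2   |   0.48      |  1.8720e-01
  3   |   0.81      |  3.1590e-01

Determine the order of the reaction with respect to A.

first order (1)

Step 1: Compare trials to find order n where rate₂/rate₁ = ([A]₂/[A]₁)^n
Step 2: rate₂/rate₁ = 1.8720e-01/1.4430e-01 = 1.297
Step 3: [A]₂/[A]₁ = 0.48/0.37 = 1.297
Step 4: n = ln(1.297)/ln(1.297) = 1.00 ≈ 1
Step 5: The reaction is first order in A.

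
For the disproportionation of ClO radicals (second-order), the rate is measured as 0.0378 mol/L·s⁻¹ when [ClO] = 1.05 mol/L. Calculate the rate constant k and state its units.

0.03429 (mol/L)⁻¹·s⁻¹

Step 1: rate = k[ClO]^2, so k = rate / [ClO]^2.
Step 2: k = 0.0378 / (1.05)^2 = 0.0378 / 1.103.
Step 3: k = 0.03429 (mol/L)⁻¹·s⁻¹.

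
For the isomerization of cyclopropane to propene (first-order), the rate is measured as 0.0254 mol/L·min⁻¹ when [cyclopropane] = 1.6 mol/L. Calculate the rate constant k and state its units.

0.01587 min⁻¹

Step 1: rate = k[cyclopropane]^1, so k = rate / [cyclopropane]^1.
Step 2: k = 0.0254 / (1.6)^1 = 0.0254 / 1.6.
Step 3: k = 0.01587 min⁻¹.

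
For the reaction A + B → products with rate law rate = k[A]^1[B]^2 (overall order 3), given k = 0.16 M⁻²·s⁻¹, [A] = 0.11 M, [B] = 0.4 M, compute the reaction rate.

0.002816 M/s

Step 1: The rate law is rate = k[A]^1[B]^2, overall order = 1+2 = 3
Step 2: Substitute values: rate = 0.16 × (0.11)^1 × (0.4)^2
Step 3: rate = 0.16 × 0.11 × 0.16 = 0.002816 M/s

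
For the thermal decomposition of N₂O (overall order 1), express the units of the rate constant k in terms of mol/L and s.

s⁻¹

Step 1: For overall order n, rate = k × (concentration)^n.
Step 2: Rate has units mol/L·s⁻¹; concentration term has units (mol/L)^1.
Step 3: k = rate / (concentration)^n, so units of k = (mol/L)^(1-1)·s⁻¹ = s⁻¹.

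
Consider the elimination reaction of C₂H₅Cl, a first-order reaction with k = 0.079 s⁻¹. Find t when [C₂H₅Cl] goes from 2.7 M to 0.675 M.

17.55 s

Step 1: For first-order: t = ln([C₂H₅Cl]₀/[C₂H₅Cl])/k
Step 2: t = ln(2.7/0.675)/0.079
Step 3: t = ln(4)/0.079
Step 4: t = 1.386/0.079 = 17.55 s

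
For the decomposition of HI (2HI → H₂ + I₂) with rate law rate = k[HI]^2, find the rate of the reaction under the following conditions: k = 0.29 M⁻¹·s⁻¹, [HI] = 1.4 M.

0.5684 M/s

Step 1: Identify the rate law: rate = k[HI]^2
Step 2: Substitute values: rate = 0.29 × (1.4)^2
Step 3: Calculate: rate = 0.29 × 1.96 = 0.5684 M/s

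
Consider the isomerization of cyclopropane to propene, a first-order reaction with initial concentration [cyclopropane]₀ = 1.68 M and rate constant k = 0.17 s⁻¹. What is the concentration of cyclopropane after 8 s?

0.4312 M

Step 1: For a first-order reaction: [cyclopropane] = [cyclopropane]₀ × e^(-kt)
Step 2: [cyclopropane] = 1.68 × e^(-0.17 × 8)
Step 3: [cyclopropane] = 1.68 × e^(-1.36)
Step 4: [cyclopropane] = 1.68 × 0.256661 = 0.4312 M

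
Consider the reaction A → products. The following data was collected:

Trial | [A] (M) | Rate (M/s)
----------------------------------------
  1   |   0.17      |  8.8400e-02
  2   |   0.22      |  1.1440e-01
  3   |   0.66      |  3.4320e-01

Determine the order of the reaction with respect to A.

first order (1)

Step 1: Compare trials to find order n where rate₂/rate₁ = ([A]₂/[A]₁)^n
Step 2: rate₂/rate₁ = 1.1440e-01/8.8400e-02 = 1.294
Step 3: [A]₂/[A]₁ = 0.22/0.17 = 1.294
Step 4: n = ln(1.294)/ln(1.294) = 1.00 ≈ 1
Step 5: The reaction is first order in A.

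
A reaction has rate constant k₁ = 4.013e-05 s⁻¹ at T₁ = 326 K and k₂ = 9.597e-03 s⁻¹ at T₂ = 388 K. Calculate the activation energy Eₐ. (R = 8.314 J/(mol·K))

92.9 kJ/mol

Step 1: Use the two-temperature Arrhenius form: ln(k₂/k₁) = -Eₐ/R × (1/T₂ - 1/T₁)
Step 2: ln(k₂/k₁) = ln(9.597e-03/4.013e-05) = ln(239.148) = 5.47708
Step 3: 1/T₂ - 1/T₁ = 1/388 - 1/326 = -4.901651e-04 K⁻¹
Step 4: Eₐ = -R × ln(k₂/k₁) / (1/T₂ - 1/T₁) = -8.314 × 5.47708 / -4.901651e-04
Step 5: Eₐ = 9.2900e+04 J/mol = 92.9 kJ/mol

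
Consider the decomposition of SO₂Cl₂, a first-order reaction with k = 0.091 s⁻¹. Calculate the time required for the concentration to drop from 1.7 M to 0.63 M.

10.91 s

Step 1: For first-order: t = ln([SO₂Cl₂]₀/[SO₂Cl₂])/k
Step 2: t = ln(1.7/0.63)/0.091
Step 3: t = ln(2.698)/0.091
Step 4: t = 0.9927/0.091 = 10.91 s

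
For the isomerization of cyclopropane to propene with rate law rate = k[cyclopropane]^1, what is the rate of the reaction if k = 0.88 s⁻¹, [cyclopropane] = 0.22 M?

0.1936 M/s

Step 1: Identify the rate law: rate = k[cyclopropane]^1
Step 2: Substitute values: rate = 0.88 × (0.22)^1
Step 3: Calculate: rate = 0.88 × 0.22 = 0.1936 M/s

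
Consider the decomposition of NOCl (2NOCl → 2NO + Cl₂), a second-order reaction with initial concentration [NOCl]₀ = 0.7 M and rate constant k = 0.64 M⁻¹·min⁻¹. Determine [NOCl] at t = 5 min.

0.216 M

Step 1: For a second-order reaction: 1/[NOCl] = 1/[NOCl]₀ + kt
Step 2: 1/[NOCl] = 1/0.7 + 0.64 × 5
Step 3: 1/[NOCl] = 1.429 + 3.2 = 4.629
Step 4: [NOCl] = 1/4.629 = 0.216 M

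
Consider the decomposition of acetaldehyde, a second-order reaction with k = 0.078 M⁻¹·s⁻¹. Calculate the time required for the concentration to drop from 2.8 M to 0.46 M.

23.29 s

Step 1: For second-order: t = (1/[CH₃CHO] - 1/[CH₃CHO]₀)/k
Step 2: t = (1/0.46 - 1/2.8)/0.078
Step 3: t = (2.174 - 0.3571)/0.078
Step 4: t = 1.817/0.078 = 23.29 s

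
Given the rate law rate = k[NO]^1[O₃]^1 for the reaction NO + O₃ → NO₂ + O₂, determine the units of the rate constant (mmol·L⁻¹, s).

(mmol·L⁻¹)⁻¹·s⁻¹

Step 1: Overall order = 1 + 1 = 2.
Step 2: rate has units mmol·L⁻¹·s⁻¹; [NO]^1[O₃]^1 has units (mmol·L⁻¹)^2.
Step 3: k = rate/([NO]^1[O₃]^1), so units of k = (mmol·L⁻¹)^(1-2)·s⁻¹ = (mmol·L⁻¹)⁻¹·s⁻¹.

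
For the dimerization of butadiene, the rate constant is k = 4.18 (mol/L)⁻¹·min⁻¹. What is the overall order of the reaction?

second order (2)

Step 1: The units of k for an nth-order reaction are (concentration)^(1-n)·(time)⁻¹.
Step 2: Here k has units (mol/L)⁻¹·min⁻¹, so the concentration exponent is -1.
Step 3: 1 - n = -1 ⇒ n = 2. The reaction is second order.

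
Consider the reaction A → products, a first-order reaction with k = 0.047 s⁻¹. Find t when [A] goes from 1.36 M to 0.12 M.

51.65 s

Step 1: For first-order: t = ln([A]₀/[A])/k
Step 2: t = ln(1.36/0.12)/0.047
Step 3: t = ln(11.33)/0.047
Step 4: t = 2.428/0.047 = 51.65 s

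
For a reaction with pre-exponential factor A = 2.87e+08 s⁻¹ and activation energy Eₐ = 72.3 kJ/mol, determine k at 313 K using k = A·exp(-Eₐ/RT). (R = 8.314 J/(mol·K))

2.46e-04 s⁻¹

Step 1: Use the Arrhenius equation: k = A × exp(-Eₐ/RT)
Step 2: Convert Eₐ to J/mol: 72.3 kJ/mol = 72300 J/mol
Step 3: Calculate the exponent: -Eₐ/(RT) = -72300/(8.314 × 313) = -27.78331
Step 4: k = 2.87e+08 × exp(-27.78331)
Step 5: k = 2.87e+08 × 8.58740e-13 = 2.4646e-04 s⁻¹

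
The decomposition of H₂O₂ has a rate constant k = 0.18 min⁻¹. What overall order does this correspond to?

first order (1)

Step 1: The units of k for an nth-order reaction are (concentration)^(1-n)·(time)⁻¹.
Step 2: Here k has units min⁻¹, so the concentration exponent is 0.
Step 3: 1 - n = 0 ⇒ n = 1. The reaction is first order.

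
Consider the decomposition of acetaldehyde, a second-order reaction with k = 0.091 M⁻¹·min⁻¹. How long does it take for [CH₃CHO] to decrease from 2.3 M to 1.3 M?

3.675 min

Step 1: For second-order: t = (1/[CH₃CHO] - 1/[CH₃CHO]₀)/k
Step 2: t = (1/1.3 - 1/2.3)/0.091
Step 3: t = (0.7692 - 0.4348)/0.091
Step 4: t = 0.3344/0.091 = 3.675 min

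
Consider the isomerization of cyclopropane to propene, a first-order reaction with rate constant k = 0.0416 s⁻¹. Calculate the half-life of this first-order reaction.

16.66 s

Step 1: For a first-order reaction, t₁/₂ = ln(2)/k
Step 2: t₁/₂ = ln(2)/0.0416
Step 3: t₁/₂ = 0.6931/0.0416 = 16.66 s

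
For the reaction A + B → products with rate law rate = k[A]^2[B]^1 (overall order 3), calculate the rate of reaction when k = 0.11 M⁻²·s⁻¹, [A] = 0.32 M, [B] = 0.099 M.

0.001115 M/s

Step 1: The rate law is rate = k[A]^2[B]^1, overall order = 2+1 = 3
Step 2: Substitute values: rate = 0.11 × (0.32)^2 × (0.099)^1
Step 3: rate = 0.11 × 0.1024 × 0.099 = 0.00111514 M/s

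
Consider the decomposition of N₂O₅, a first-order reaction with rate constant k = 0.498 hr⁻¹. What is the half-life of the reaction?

1.392 hr

Step 1: For a first-order reaction, t₁/₂ = ln(2)/k
Step 2: t₁/₂ = ln(2)/0.498
Step 3: t₁/₂ = 0.6931/0.498 = 1.392 hr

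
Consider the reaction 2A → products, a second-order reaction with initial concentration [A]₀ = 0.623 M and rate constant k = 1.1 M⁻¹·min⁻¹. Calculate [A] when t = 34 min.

0.02564 M

Step 1: For a second-order reaction: 1/[A] = 1/[A]₀ + kt
Step 2: 1/[A] = 1/0.623 + 1.1 × 34
Step 3: 1/[A] = 1.605 + 37.4 = 39.01
Step 4: [A] = 1/39.01 = 0.02564 M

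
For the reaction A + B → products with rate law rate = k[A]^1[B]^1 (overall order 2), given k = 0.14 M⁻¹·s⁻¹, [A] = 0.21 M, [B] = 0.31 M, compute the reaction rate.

0.009114 M/s

Step 1: The rate law is rate = k[A]^1[B]^1, overall order = 1+1 = 2
Step 2: Substitute values: rate = 0.14 × (0.21)^1 × (0.31)^1
Step 3: rate = 0.14 × 0.21 × 0.31 = 0.009114 M/s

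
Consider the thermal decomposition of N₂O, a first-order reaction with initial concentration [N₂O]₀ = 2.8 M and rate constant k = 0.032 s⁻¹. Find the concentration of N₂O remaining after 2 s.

2.626 M

Step 1: For a first-order reaction: [N₂O] = [N₂O]₀ × e^(-kt)
Step 2: [N₂O] = 2.8 × e^(-0.032 × 2)
Step 3: [N₂O] = 2.8 × e^(-0.064)
Step 4: [N₂O] = 2.8 × 0.938005 = 2.626 M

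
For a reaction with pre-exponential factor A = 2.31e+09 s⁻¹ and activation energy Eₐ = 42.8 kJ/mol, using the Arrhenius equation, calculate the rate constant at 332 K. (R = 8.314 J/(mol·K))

4.26e+02 s⁻¹

Step 1: Use the Arrhenius equation: k = A × exp(-Eₐ/RT)
Step 2: Convert Eₐ to J/mol: 42.8 kJ/mol = 42800 J/mol
Step 3: Calculate the exponent: -Eₐ/(RT) = -42800/(8.314 × 332) = -15.50585
Step 4: k = 2.31e+09 × exp(-15.50585)
Step 5: k = 2.31e+09 × 1.84457e-07 = 4.2610e+02 s⁻¹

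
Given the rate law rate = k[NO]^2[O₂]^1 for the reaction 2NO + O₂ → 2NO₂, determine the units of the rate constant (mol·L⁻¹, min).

(mol·L⁻¹)⁻²·min⁻¹

Step 1: Overall order = 2 + 1 = 3.
Step 2: rate has units mol·L⁻¹·min⁻¹; [NO]^2[O₂]^1 has units (mol·L⁻¹)^3.
Step 3: k = rate/([NO]^2[O₂]^1), so units of k = (mol·L⁻¹)^(1-3)·min⁻¹ = (mol·L⁻¹)⁻²·min⁻¹.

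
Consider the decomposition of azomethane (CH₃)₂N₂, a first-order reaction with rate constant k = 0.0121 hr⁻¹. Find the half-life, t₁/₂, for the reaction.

57.28 hr

Step 1: For a first-order reaction, t₁/₂ = ln(2)/k
Step 2: t₁/₂ = ln(2)/0.0121
Step 3: t₁/₂ = 0.6931/0.0121 = 57.28 hr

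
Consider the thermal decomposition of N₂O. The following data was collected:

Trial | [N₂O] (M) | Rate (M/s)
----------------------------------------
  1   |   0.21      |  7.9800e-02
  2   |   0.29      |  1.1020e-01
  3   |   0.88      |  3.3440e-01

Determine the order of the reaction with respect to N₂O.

first order (1)

Step 1: Compare trials to find order n where rate₂/rate₁ = ([N₂O]₂/[N₂O]₁)^n
Step 2: rate₂/rate₁ = 1.1020e-01/7.9800e-02 = 1.381
Step 3: [N₂O]₂/[N₂O]₁ = 0.29/0.21 = 1.381
Step 4: n = ln(1.381)/ln(1.381) = 1.00 ≈ 1
Step 5: The reaction is first order in N₂O.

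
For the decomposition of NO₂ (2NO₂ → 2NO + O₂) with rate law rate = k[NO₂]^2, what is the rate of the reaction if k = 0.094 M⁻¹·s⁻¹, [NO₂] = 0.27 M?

0.006853 M/s

Step 1: Identify the rate law: rate = k[NO₂]^2
Step 2: Substitute values: rate = 0.094 × (0.27)^2
Step 3: Calculate: rate = 0.094 × 0.0729 = 0.0068526 M/s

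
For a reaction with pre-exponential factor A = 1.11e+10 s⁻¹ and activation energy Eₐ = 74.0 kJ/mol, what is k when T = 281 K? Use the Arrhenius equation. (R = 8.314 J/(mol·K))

1.95e-04 s⁻¹

Step 1: Use the Arrhenius equation: k = A × exp(-Eₐ/RT)
Step 2: Convert Eₐ to J/mol: 74.0 kJ/mol = 74000 J/mol
Step 3: Calculate the exponent: -Eₐ/(RT) = -74000/(8.314 × 281) = -31.67491
Step 4: k = 1.11e+10 × exp(-31.67491)
Step 5: k = 1.11e+10 × 1.75292e-14 = 1.9457e-04 s⁻¹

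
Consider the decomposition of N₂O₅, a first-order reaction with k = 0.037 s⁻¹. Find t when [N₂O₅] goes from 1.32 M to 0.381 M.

33.58 s

Step 1: For first-order: t = ln([N₂O₅]₀/[N₂O₅])/k
Step 2: t = ln(1.32/0.381)/0.037
Step 3: t = ln(3.465)/0.037
Step 4: t = 1.243/0.037 = 33.58 s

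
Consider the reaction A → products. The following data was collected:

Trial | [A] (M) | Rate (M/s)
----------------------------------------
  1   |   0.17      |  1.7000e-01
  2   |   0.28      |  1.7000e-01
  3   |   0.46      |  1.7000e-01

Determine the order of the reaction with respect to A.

zeroth order (0)

Step 1: Compare trials - when concentration changes, rate stays constant.
Step 2: rate₂/rate₁ = 1.7000e-01/1.7000e-01 = 1
Step 3: [A]₂/[A]₁ = 0.28/0.17 = 1.647
Step 4: Since rate ratio ≈ (conc ratio)^0, the reaction is zeroth order.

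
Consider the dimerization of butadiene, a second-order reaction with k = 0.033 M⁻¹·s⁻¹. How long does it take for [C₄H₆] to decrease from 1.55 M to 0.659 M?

26.43 s

Step 1: For second-order: t = (1/[C₄H₆] - 1/[C₄H₆]₀)/k
Step 2: t = (1/0.659 - 1/1.55)/0.033
Step 3: t = (1.517 - 0.6452)/0.033
Step 4: t = 0.8723/0.033 = 26.43 s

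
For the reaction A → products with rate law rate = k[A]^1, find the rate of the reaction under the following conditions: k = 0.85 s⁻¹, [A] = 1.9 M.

1.615 M/s

Step 1: Identify the rate law: rate = k[A]^1
Step 2: Substitute values: rate = 0.85 × (1.9)^1
Step 3: Calculate: rate = 0.85 × 1.9 = 1.615 M/s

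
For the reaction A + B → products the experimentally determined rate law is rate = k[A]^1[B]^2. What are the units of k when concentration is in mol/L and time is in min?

(mol/L)⁻²·min⁻¹

Step 1: Overall order = 1 + 2 = 3.
Step 2: rate has units mol/L·min⁻¹; [A]^1[B]^2 has units (mol/L)^3.
Step 3: k = rate/([A]^1[B]^2), so units of k = (mol/L)^(1-3)·min⁻¹ = (mol/L)⁻²·min⁻¹.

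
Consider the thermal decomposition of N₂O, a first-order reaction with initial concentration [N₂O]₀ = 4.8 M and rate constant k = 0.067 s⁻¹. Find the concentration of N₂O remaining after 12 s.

2.148 M

Step 1: For a first-order reaction: [N₂O] = [N₂O]₀ × e^(-kt)
Step 2: [N₂O] = 4.8 × e^(-0.067 × 12)
Step 3: [N₂O] = 4.8 × e^(-0.804)
Step 4: [N₂O] = 4.8 × 0.447535 = 2.148 M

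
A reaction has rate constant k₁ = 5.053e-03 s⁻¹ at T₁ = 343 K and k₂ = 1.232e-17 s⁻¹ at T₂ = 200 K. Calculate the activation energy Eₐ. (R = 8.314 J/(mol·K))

134.2 kJ/mol

Step 1: Use the two-temperature Arrhenius form: ln(k₂/k₁) = -Eₐ/R × (1/T₂ - 1/T₁)
Step 2: ln(k₂/k₁) = ln(1.232e-17/5.053e-03) = ln(2.43816e-15) = -33.6475
Step 3: 1/T₂ - 1/T₁ = 1/200 - 1/343 = 2.084548e-03 K⁻¹
Step 4: Eₐ = -R × ln(k₂/k₁) / (1/T₂ - 1/T₁) = -8.314 × -33.6475 / 2.084548e-03
Step 5: Eₐ = 1.3420e+05 J/mol = 134.2 kJ/mol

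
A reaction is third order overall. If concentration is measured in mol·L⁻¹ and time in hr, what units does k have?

(mol·L⁻¹)⁻²·hr⁻¹

Step 1: For overall order n, rate = k × (concentration)^n.
Step 2: Rate has units mol·L⁻¹·hr⁻¹; concentration term has units (mol·L⁻¹)^3.
Step 3: k = rate / (concentration)^n, so units of k = (mol·L⁻¹)^(1-3)·hr⁻¹ = (mol·L⁻¹)⁻²·hr⁻¹.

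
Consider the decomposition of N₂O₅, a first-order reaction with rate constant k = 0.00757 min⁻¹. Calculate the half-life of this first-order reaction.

91.57 min

Step 1: For a first-order reaction, t₁/₂ = ln(2)/k
Step 2: t₁/₂ = ln(2)/0.00757
Step 3: t₁/₂ = 0.6931/0.00757 = 91.57 min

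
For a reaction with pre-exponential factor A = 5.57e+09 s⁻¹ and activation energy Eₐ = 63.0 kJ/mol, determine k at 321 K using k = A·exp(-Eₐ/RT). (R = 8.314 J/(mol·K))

3.12e-01 s⁻¹

Step 1: Use the Arrhenius equation: k = A × exp(-Eₐ/RT)
Step 2: Convert Eₐ to J/mol: 63.0 kJ/mol = 63000 J/mol
Step 3: Calculate the exponent: -Eₐ/(RT) = -63000/(8.314 × 321) = -23.60617
Step 4: k = 5.57e+09 × exp(-23.60617)
Step 5: k = 5.57e+09 × 5.59720e-11 = 3.1176e-01 s⁻¹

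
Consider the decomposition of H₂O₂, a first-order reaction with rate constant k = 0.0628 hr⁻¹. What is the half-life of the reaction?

11.04 hr

Step 1: For a first-order reaction, t₁/₂ = ln(2)/k
Step 2: t₁/₂ = ln(2)/0.0628
Step 3: t₁/₂ = 0.6931/0.0628 = 11.04 hr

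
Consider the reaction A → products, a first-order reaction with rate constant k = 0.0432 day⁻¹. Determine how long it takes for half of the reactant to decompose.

16.05 day

Step 1: For a first-order reaction, t₁/₂ = ln(2)/k
Step 2: t₁/₂ = ln(2)/0.0432
Step 3: t₁/₂ = 0.6931/0.0432 = 16.05 day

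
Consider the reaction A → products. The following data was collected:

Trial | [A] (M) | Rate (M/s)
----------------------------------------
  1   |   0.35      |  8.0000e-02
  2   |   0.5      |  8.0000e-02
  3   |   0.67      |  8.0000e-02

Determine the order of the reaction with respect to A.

zeroth order (0)

Step 1: Compare trials - when concentration changes, rate stays constant.
Step 2: rate₂/rate₁ = 8.0000e-02/8.0000e-02 = 1
Step 3: [A]₂/[A]₁ = 0.5/0.35 = 1.429
Step 4: Since rate ratio ≈ (conc ratio)^0, the reaction is zeroth order.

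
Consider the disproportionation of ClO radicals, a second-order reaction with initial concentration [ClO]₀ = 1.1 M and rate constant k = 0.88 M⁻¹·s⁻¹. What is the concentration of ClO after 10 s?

0.103 M

Step 1: For a second-order reaction: 1/[ClO] = 1/[ClO]₀ + kt
Step 2: 1/[ClO] = 1/1.1 + 0.88 × 10
Step 3: 1/[ClO] = 0.9091 + 8.8 = 9.709
Step 4: [ClO] = 1/9.709 = 0.103 M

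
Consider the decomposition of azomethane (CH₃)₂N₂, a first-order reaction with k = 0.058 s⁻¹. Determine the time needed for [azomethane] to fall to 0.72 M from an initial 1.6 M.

13.77 s

Step 1: For first-order: t = ln([azomethane]₀/[azomethane])/k
Step 2: t = ln(1.6/0.72)/0.058
Step 3: t = ln(2.222)/0.058
Step 4: t = 0.7985/0.058 = 13.77 s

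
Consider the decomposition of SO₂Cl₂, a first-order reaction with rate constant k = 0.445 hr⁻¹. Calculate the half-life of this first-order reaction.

1.558 hr

Step 1: For a first-order reaction, t₁/₂ = ln(2)/k
Step 2: t₁/₂ = ln(2)/0.445
Step 3: t₁/₂ = 0.6931/0.445 = 1.558 hr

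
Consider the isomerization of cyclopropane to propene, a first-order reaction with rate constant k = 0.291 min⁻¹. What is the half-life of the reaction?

2.382 min

Step 1: For a first-order reaction, t₁/₂ = ln(2)/k
Step 2: t₁/₂ = ln(2)/0.291
Step 3: t₁/₂ = 0.6931/0.291 = 2.382 min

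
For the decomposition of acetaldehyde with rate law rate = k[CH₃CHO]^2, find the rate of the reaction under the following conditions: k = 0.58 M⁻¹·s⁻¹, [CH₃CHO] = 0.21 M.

0.02558 M/s

Step 1: Identify the rate law: rate = k[CH₃CHO]^2
Step 2: Substitute values: rate = 0.58 × (0.21)^2
Step 3: Calculate: rate = 0.58 × 0.0441 = 0.025578 M/s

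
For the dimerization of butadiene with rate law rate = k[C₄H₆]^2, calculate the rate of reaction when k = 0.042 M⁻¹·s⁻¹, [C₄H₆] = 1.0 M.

0.042 M/s

Step 1: Identify the rate law: rate = k[C₄H₆]^2
Step 2: Substitute values: rate = 0.042 × (1.0)^2
Step 3: Calculate: rate = 0.042 × 1 = 0.042 M/s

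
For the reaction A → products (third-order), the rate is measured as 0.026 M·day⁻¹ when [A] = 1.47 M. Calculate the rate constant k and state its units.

0.008185 M⁻²·day⁻¹

Step 1: rate = k[A]^3, so k = rate / [A]^3.
Step 2: k = 0.026 / (1.47)^3 = 0.026 / 3.177.
Step 3: k = 0.008185 M⁻²·day⁻¹.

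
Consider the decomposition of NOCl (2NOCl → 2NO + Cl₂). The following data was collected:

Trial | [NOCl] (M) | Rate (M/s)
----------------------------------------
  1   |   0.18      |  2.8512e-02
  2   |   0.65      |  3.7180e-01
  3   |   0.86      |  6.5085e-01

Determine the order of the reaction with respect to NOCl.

second order (2)

Step 1: Compare trials to find order n where rate₂/rate₁ = ([NOCl]₂/[NOCl]₁)^n
Step 2: rate₂/rate₁ = 3.7180e-01/2.8512e-02 = 13.04
Step 3: [NOCl]₂/[NOCl]₁ = 0.65/0.18 = 3.611
Step 4: n = ln(13.04)/ln(3.611) = 2.00 ≈ 2
Step 5: The reaction is second order in NOCl.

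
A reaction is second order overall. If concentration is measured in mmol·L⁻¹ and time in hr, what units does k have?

(mmol·L⁻¹)⁻¹·hr⁻¹

Step 1: For overall order n, rate = k × (concentration)^n.
Step 2: Rate has units mmol·L⁻¹·hr⁻¹; concentration term has units (mmol·L⁻¹)^2.
Step 3: k = rate / (concentration)^n, so units of k = (mmol·L⁻¹)^(1-2)·hr⁻¹ = (mmol·L⁻¹)⁻¹·hr⁻¹.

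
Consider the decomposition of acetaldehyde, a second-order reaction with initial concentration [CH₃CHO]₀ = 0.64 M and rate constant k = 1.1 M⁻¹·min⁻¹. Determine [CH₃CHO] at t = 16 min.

0.05219 M

Step 1: For a second-order reaction: 1/[CH₃CHO] = 1/[CH₃CHO]₀ + kt
Step 2: 1/[CH₃CHO] = 1/0.64 + 1.1 × 16
Step 3: 1/[CH₃CHO] = 1.562 + 17.6 = 19.16
Step 4: [CH₃CHO] = 1/19.16 = 0.05219 M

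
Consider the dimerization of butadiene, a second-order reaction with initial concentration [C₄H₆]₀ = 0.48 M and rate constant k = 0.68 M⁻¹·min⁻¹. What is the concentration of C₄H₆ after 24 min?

0.05434 M

Step 1: For a second-order reaction: 1/[C₄H₆] = 1/[C₄H₆]₀ + kt
Step 2: 1/[C₄H₆] = 1/0.48 + 0.68 × 24
Step 3: 1/[C₄H₆] = 2.083 + 16.32 = 18.4
Step 4: [C₄H₆] = 1/18.4 = 0.05434 M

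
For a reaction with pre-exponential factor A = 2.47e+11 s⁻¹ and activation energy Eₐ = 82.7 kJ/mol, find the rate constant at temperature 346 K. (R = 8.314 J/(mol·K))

8.08e-02 s⁻¹

Step 1: Use the Arrhenius equation: k = A × exp(-Eₐ/RT)
Step 2: Convert Eₐ to J/mol: 82.7 kJ/mol = 82700 J/mol
Step 3: Calculate the exponent: -Eₐ/(RT) = -82700/(8.314 × 346) = -28.74878
Step 4: k = 2.47e+11 × exp(-28.74878)
Step 5: k = 2.47e+11 × 3.27012e-13 = 8.0772e-02 s⁻¹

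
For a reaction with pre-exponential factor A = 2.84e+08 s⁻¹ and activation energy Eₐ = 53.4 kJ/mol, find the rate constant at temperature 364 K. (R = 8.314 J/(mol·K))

6.17e+00 s⁻¹

Step 1: Use the Arrhenius equation: k = A × exp(-Eₐ/RT)
Step 2: Convert Eₐ to J/mol: 53.4 kJ/mol = 53400 J/mol
Step 3: Calculate the exponent: -Eₐ/(RT) = -53400/(8.314 × 364) = -17.64533
Step 4: k = 2.84e+08 × exp(-17.64533)
Step 5: k = 2.84e+08 × 2.17135e-08 = 6.1666e+00 s⁻¹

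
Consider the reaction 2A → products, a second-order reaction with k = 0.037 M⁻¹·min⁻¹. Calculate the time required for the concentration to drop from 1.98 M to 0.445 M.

47.08 min

Step 1: For second-order: t = (1/[A] - 1/[A]₀)/k
Step 2: t = (1/0.445 - 1/1.98)/0.037
Step 3: t = (2.247 - 0.5051)/0.037
Step 4: t = 1.742/0.037 = 47.08 min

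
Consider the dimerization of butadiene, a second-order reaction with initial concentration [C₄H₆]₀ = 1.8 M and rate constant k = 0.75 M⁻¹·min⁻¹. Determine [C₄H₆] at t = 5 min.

0.2323 M

Step 1: For a second-order reaction: 1/[C₄H₆] = 1/[C₄H₆]₀ + kt
Step 2: 1/[C₄H₆] = 1/1.8 + 0.75 × 5
Step 3: 1/[C₄H₆] = 0.5556 + 3.75 = 4.306
Step 4: [C₄H₆] = 1/4.306 = 0.2323 M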